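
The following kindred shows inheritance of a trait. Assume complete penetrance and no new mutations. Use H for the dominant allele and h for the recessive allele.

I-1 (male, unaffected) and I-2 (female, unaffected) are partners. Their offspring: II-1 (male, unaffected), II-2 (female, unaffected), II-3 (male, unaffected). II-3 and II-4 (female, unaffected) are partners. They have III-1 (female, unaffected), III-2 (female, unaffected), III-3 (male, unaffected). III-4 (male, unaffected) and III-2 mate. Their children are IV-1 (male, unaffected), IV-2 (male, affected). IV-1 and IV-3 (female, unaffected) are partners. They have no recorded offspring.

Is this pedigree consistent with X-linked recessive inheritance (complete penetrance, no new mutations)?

A consistent assignment under X-linked recessive exists: I-1 X^H Y, I-2 X^H X^H, II-1 X^H Y, II-2 X^H X^H, II-3 X^H Y, II-4 X^H X^h, III-1 X^H X^H, III-2 X^H X^h, III-3 X^H Y, III-4 X^H Y, IV-1 X^H Y, IV-2 X^h Y, IV-3 X^H X^H.
In this assignment every recorded phenotype matches its genotype and every non-founder's genotype is obtainable from its parents' genotypes, so the pedigree is consistent.

Yes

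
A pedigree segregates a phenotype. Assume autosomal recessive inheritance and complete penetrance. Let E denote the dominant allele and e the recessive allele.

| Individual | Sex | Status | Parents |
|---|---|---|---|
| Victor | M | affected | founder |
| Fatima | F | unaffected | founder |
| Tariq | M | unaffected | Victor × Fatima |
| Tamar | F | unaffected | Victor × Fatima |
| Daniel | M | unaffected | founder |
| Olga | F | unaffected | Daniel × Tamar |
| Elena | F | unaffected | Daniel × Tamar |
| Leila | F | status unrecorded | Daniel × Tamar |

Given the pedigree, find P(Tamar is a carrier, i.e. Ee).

Tamar is unaffected so carries E and received e from Victor (ee), so Tamar is Ee, giving P(Ee) = 1.

1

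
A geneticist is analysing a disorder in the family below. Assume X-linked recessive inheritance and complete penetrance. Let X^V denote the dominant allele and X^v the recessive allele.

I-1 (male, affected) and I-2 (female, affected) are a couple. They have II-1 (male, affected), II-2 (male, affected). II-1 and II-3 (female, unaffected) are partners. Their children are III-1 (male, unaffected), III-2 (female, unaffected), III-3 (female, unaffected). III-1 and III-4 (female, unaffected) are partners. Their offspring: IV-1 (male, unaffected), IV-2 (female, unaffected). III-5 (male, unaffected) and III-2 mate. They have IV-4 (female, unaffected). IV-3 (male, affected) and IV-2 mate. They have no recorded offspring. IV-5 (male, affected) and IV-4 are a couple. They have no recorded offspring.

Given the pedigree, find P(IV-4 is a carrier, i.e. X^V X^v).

III-5 is unaffected, so III-5 is X^V Y.
III-2 is unaffected so carries V and received v from II-1 (X^v Y), so III-2 is X^V X^v.
Their cross gives offspring ratios 1/2 X^V X^V : 1/2 X^V X^v. Conditioning on IV-4 being unaffected, P(X^V X^v) = 1/2 / 1 = 1/2.

1/2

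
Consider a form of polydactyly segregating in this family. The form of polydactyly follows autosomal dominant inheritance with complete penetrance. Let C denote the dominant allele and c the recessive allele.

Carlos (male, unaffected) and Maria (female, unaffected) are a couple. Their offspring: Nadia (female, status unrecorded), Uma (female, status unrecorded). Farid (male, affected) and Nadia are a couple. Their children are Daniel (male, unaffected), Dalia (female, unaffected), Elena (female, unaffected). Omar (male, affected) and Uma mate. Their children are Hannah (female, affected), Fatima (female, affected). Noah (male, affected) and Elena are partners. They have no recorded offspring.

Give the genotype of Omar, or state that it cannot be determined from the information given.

cannot be determined

Omar's phenotype allows CC or Cc, and no parent or child forces a single allele at both positions; consistent genotype assignments exist with Omar as CC or Cc.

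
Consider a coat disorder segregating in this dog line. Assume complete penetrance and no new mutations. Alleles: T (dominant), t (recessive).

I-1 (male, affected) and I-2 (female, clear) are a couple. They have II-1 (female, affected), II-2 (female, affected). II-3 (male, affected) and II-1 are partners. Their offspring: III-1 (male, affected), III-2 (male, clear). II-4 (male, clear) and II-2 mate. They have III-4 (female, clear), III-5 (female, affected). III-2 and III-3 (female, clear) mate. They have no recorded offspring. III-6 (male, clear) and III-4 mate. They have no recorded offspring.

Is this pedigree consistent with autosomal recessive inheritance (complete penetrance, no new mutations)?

No

Under autosomal recessive, III-2 (clear, male) cannot arise from II-3 (affected) × II-1 (affected).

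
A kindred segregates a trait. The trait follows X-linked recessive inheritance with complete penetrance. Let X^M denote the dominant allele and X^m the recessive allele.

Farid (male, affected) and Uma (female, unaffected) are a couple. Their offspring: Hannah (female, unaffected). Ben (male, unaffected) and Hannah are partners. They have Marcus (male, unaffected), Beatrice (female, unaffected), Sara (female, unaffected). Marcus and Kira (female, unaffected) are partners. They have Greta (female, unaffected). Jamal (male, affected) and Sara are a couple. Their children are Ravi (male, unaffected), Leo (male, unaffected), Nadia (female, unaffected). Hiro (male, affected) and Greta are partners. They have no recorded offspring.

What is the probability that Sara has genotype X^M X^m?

Ben is unaffected, so Ben is X^M Y.
Hannah is unaffected so carries M and received m from Farid (X^m Y), so Hannah is X^M X^m.
Their cross gives offspring ratios 1/2 X^M X^M : 1/2 X^M X^m. Conditioning on Sara being unaffected, P(X^M X^m) = 1/2 / 1 = 1/2 before taking Sara's own offspring into account.
Jamal is affected, so Jamal is X^m Y.
Now use Sara's offspring. Probability of each recorded status — unaffected son Ravi: 1/2 if Sara is X^M X^m, 1 if X^M X^M; unaffected son Leo: 1/2 if Sara is X^M X^m, 1 if X^M X^M; unaffected daughter Nadia: 1/2 if Sara is X^M X^m, 1 if X^M X^M.
Bayes: P(X^M X^m) = 1/2·1/8 / (1/2·1/8 + 1/2·1) = 1/9.

1/9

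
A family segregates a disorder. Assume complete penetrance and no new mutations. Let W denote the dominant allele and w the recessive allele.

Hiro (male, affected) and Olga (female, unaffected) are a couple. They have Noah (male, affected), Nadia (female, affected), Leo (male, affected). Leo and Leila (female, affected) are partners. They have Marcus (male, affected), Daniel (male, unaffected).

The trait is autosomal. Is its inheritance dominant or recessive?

Leo and Leila are both affected yet have an unaffected child Daniel. Under a recessive model two affected parents are homozygous and every child would be affected, so the trait cannot be recessive.

dominant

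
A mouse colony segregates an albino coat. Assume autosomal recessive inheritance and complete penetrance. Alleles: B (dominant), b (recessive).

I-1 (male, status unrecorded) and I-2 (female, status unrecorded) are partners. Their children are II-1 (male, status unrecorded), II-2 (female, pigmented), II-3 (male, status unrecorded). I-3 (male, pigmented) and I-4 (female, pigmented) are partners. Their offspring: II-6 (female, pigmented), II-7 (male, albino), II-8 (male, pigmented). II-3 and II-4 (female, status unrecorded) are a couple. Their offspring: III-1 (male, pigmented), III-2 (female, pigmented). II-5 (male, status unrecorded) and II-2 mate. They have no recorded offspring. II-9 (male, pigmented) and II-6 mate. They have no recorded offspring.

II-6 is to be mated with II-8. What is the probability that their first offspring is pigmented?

8/9

I-3 is pigmented so carries B and passed b to II-7 (bb), so I-3 is Bb.
I-4 is pigmented so carries B and passed b to II-7 (bb), so I-4 is Bb.
II-6 is a pigmented offspring of I-3 (Bb) × I-4 (Bb), whose cross gives 1/4 BB : 1/2 Bb : 1/4 bb; conditioning on being pigmented, II-6 is BB with probability 1/3, Bb with probability 2/3.
II-8 is a pigmented offspring of I-3 (Bb) × I-4 (Bb), whose cross gives 1/4 BB : 1/2 Bb : 1/4 bb; conditioning on being pigmented, II-8 is BB with probability 1/3, Bb with probability 2/3.
Summing over parental genotype combinations, P(offspring is pigmented) = 1/9·1 + 2/9·1 + 2/9·1 + 4/9·3/4 = 8/9.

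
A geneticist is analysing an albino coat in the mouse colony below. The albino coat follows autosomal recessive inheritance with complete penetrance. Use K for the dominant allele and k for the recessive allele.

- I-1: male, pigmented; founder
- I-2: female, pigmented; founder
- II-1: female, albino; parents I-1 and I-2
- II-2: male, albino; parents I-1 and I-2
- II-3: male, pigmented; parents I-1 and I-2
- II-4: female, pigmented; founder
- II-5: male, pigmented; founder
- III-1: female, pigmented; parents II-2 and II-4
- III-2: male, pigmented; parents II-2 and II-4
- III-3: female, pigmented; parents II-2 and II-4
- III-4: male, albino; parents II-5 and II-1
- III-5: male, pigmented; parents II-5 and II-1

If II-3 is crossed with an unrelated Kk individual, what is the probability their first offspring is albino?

1/6

I-1 is pigmented so carries K and passed k to II-1 (kk), so I-1 is Kk.
I-2 is pigmented so carries K and passed k to II-1 (kk), so I-2 is Kk.
II-3 is a pigmented offspring of I-1 (Kk) × I-2 (Kk), whose cross gives 1/4 KK : 1/2 Kk : 1/4 kk; conditioning on being pigmented, II-3 is KK with probability 1/3, Kk with probability 2/3.
Summing over parental genotype combinations, P(offspring is albino) = 2/3·1/4 = 1/6.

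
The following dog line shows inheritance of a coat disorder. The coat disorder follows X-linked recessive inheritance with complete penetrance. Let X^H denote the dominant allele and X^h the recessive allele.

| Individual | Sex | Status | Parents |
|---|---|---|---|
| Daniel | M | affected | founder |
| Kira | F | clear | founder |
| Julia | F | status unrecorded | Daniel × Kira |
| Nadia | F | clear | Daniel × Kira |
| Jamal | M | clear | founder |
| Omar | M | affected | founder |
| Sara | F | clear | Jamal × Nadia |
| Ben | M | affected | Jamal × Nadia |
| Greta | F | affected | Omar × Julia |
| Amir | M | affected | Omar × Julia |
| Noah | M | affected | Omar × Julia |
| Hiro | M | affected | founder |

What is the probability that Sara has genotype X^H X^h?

1/2

Jamal is clear, so Jamal is X^H Y.
Nadia is clear so carries H and received h from Daniel (X^h Y), so Nadia is X^H X^h.
Their cross gives offspring ratios 1/2 X^H X^H : 1/2 X^H X^h. Conditioning on Sara being clear, P(X^H X^h) = 1/2 / 1 = 1/2.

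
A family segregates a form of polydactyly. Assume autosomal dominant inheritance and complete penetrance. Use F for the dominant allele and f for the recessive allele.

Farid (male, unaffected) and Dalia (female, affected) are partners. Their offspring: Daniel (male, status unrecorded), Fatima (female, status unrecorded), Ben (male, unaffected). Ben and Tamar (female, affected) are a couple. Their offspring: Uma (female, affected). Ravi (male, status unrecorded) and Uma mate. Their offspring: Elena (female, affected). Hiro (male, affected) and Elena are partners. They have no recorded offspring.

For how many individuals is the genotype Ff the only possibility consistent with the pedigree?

2

Obligate heterozygotes: Dalia is affected so carries F and passed f to Ben (ff), so Dalia is Ff; Uma is affected so carries F and received f from Ben (ff), so Uma is Ff.
Every other individual is either homozygous by phenotype or has at least one consistent homozygous assignment, so the count is 2.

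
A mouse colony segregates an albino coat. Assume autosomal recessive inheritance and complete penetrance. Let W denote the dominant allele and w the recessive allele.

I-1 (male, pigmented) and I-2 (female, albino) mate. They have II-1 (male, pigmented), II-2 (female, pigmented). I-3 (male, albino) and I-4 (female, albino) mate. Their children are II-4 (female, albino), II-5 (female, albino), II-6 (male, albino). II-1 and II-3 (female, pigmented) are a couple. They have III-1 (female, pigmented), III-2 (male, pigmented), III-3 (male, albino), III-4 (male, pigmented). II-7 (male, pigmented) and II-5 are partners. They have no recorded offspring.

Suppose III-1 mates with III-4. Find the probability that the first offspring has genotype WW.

II-1 is pigmented so carries W and received w from I-2 (ww), so II-1 is Ww.
II-3 is pigmented so carries W and passed w to III-3 (ww), so II-3 is Ww.
III-1 is a pigmented offspring of II-1 (Ww) × II-3 (Ww), whose cross gives 1/4 WW : 1/2 Ww : 1/4 ww; conditioning on being pigmented, III-1 is WW with probability 1/3, Ww with probability 2/3.
III-4 is a pigmented offspring of II-1 (Ww) × II-3 (Ww), whose cross gives 1/4 WW : 1/2 Ww : 1/4 ww; conditioning on being pigmented, III-4 is WW with probability 1/3, Ww with probability 2/3.
Summing over parental genotype combinations, P(offspring has genotype WW) = 1/9·1 + 2/9·1/2 + 2/9·1/2 + 4/9·1/4 = 4/9.

4/9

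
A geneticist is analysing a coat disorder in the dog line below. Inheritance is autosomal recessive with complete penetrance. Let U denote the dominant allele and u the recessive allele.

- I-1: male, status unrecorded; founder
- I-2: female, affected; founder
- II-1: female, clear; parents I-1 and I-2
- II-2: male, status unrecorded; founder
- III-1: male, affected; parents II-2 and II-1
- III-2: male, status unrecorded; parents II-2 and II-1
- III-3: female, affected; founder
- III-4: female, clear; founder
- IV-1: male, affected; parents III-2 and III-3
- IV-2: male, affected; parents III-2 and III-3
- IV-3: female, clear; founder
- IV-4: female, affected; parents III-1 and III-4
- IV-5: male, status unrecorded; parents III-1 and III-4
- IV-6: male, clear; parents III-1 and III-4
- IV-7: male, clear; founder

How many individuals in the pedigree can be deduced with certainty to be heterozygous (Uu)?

3

Obligate heterozygotes: II-1 is clear so carries U and received u from I-2 (uu), so II-1 is Uu; III-4 is clear so carries U and passed u to IV-4 (uu), so III-4 is Uu; IV-6 is clear so carries U and received u from III-1 (uu), so IV-6 is Uu.
Every other individual is either homozygous by phenotype or has at least one consistent homozygous assignment, so the count is 3.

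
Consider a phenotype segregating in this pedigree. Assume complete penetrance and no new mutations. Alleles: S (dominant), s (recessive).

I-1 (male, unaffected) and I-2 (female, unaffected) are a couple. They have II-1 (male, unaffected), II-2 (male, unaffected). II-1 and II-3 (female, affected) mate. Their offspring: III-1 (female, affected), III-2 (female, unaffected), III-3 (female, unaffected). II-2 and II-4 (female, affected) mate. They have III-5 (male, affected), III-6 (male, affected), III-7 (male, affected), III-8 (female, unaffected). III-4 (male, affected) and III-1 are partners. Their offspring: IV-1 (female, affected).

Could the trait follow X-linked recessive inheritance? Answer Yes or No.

Under X-linked recessive, III-1 (affected, female) cannot arise from II-1 (unaffected) × II-3 (affected).

No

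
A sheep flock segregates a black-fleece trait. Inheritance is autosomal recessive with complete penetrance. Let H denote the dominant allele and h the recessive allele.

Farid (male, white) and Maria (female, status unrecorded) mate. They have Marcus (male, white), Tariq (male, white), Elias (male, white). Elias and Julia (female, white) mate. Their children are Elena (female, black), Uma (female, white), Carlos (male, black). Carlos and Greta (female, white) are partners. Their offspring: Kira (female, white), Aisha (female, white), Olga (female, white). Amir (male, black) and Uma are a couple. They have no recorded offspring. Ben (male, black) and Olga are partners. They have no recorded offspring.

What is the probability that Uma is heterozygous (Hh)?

2/3

Elias is white so carries H and passed h to Elena (hh), so Elias is Hh.
Julia is white so carries H and passed h to Elena (hh), so Julia is Hh.
Their cross gives offspring ratios 1/4 HH : 1/2 Hh : 1/4 hh. Conditioning on Uma being white, P(Hh) = 1/2 / 3/4 = 2/3.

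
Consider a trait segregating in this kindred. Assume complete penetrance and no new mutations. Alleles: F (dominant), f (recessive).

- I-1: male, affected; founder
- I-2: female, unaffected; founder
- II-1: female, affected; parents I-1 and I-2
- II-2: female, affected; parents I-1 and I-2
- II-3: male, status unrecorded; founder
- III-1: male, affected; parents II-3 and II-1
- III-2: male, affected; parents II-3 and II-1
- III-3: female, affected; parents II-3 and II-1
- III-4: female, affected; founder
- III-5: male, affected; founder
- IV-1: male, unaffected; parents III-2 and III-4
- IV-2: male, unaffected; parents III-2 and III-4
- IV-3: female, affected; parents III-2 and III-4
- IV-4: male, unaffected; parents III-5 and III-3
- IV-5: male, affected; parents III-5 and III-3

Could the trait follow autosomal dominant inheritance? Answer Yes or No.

A consistent assignment under autosomal dominant exists: I-1 FF, I-2 ff, II-1 Ff, II-2 Ff, II-3 FF, III-1 FF, III-2 Ff, III-3 Ff, III-4 Ff, III-5 Ff, IV-1 ff, IV-2 ff, IV-3 FF, IV-4 ff, IV-5 FF.
In this assignment every recorded phenotype matches its genotype and every non-founder's genotype is obtainable from its parents' genotypes, so the pedigree is consistent.

Yes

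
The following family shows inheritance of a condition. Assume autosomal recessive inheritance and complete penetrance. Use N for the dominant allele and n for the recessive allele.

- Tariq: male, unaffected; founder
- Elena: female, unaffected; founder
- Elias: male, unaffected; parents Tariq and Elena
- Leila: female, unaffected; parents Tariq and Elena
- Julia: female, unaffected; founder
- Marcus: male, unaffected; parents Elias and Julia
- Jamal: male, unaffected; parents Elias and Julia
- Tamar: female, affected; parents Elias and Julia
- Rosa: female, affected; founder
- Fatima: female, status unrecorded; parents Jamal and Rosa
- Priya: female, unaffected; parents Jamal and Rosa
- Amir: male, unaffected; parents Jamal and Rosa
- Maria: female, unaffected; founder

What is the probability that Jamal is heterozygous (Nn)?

Elias is unaffected so carries N and passed n to Tamar (nn), so Elias is Nn.
Julia is unaffected so carries N and passed n to Tamar (nn), so Julia is Nn.
Their cross gives offspring ratios 1/4 NN : 1/2 Nn : 1/4 nn. Conditioning on Jamal being unaffected, P(Nn) = 1/2 / 3/4 = 2/3 before taking Jamal's own offspring into account.
Rosa is affected, so Rosa is nn.
Now use Jamal's offspring. Probability of each recorded status — unaffected daughter Priya: 1/2 if Jamal is Nn, 1 if NN; unaffected son Amir: 1/2 if Jamal is Nn, 1 if NN. (Fatima: equally likely either way, so uninformative.)
Bayes: P(Nn) = 2/3·1/4 / (2/3·1/4 + 1/3·1) = 1/3.

1/3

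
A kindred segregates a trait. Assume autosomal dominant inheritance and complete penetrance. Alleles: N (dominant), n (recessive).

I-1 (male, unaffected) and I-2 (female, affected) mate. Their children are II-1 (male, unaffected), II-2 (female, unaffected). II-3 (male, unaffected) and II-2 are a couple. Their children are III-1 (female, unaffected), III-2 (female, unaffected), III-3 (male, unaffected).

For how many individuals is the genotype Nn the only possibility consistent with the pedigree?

1

Obligate heterozygotes: I-2 is affected so carries N and passed n to II-1 (nn), so I-2 is Nn.
Every other individual is either homozygous by phenotype or has at least one consistent homozygous assignment, so the count is 1.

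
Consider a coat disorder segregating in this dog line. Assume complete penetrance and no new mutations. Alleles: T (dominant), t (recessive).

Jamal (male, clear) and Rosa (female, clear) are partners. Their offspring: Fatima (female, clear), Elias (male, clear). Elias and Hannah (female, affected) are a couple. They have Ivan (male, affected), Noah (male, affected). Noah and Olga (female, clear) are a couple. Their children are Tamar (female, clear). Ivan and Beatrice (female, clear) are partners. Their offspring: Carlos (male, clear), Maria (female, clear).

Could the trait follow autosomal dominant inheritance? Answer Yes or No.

A consistent assignment under autosomal dominant exists: Jamal tt, Rosa tt, Fatima tt, Elias tt, Hannah TT, Ivan Tt, Noah Tt, Olga tt, Beatrice tt, Tamar tt, Carlos tt, Maria tt.
In this assignment every recorded phenotype matches its genotype and every non-founder's genotype is obtainable from its parents' genotypes, so the pedigree is consistent.

Yes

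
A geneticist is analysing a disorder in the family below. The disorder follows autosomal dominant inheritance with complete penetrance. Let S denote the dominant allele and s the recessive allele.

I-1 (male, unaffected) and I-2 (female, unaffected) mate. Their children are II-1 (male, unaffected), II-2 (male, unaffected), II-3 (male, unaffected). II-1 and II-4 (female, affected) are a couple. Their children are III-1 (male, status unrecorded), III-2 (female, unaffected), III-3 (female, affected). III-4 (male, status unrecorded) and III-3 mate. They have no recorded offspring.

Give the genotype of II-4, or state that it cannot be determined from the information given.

Ss

From phenotype alone, II-4 is SS or Ss.
II-4 is affected so carries S and passed s to III-2 (ss), so II-4 is Ss.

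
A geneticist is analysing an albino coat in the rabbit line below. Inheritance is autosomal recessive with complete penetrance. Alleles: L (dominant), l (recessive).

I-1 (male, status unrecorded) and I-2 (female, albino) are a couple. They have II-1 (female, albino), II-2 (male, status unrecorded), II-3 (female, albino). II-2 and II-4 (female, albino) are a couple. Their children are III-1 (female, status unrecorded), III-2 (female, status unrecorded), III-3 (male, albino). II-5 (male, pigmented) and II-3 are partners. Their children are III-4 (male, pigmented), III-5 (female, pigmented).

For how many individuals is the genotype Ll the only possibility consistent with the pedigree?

Obligate heterozygotes: III-4 is pigmented so carries L and received l from II-3 (ll), so III-4 is Ll; III-5 is pigmented so carries L and received l from II-3 (ll), so III-5 is Ll.
Every other individual is either homozygous by phenotype or has at least one consistent homozygous assignment, so the count is 2.

2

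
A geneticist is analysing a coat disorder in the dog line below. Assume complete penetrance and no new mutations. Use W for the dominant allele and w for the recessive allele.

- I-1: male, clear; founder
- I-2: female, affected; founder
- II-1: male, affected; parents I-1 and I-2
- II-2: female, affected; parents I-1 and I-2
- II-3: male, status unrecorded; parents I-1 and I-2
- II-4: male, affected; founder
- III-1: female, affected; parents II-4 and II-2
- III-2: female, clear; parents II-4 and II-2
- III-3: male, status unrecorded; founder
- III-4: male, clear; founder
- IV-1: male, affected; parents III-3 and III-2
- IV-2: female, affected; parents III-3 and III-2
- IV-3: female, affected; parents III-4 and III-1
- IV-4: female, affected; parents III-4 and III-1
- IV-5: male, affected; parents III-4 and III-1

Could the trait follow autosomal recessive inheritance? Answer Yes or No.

No

Under autosomal recessive, III-2 (clear, female) cannot arise from II-4 (affected) × II-2 (affected).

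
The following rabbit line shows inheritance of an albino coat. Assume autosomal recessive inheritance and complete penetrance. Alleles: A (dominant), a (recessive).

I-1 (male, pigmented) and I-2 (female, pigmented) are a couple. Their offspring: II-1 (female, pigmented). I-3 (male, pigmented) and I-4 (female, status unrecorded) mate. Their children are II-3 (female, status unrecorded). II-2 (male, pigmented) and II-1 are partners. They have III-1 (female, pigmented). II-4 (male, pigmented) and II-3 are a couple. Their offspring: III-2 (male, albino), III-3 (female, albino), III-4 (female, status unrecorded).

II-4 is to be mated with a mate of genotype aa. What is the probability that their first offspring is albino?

II-4 is pigmented so carries A and passed a to III-2 (aa), so II-4 is Aa.
The cross gives 1/2 Aa : 1/2 aa, so P(offspring is albino) = 1/2.

1/2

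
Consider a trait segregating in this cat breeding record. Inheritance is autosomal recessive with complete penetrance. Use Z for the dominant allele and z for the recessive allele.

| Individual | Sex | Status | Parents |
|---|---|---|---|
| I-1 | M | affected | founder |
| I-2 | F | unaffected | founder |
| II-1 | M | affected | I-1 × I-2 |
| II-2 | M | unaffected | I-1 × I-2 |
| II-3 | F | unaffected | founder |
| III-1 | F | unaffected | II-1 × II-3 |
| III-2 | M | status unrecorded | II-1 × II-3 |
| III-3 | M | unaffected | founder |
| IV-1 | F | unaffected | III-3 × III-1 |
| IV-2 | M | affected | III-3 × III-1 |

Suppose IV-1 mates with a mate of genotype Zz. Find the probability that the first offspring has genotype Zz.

III-3 is unaffected so carries Z and passed z to IV-2 (zz), so III-3 is Zz.
III-1 is unaffected so carries Z and received z from II-1 (zz), so III-1 is Zz.
IV-1 is an unaffected offspring of III-3 (Zz) × III-1 (Zz), whose cross gives 1/4 ZZ : 1/2 Zz : 1/4 zz; conditioning on being unaffected, IV-1 is ZZ with probability 1/3, Zz with probability 2/3.
Summing over parental genotype combinations, P(offspring has genotype Zz) = 1/3·1/2 + 2/3·1/2 = 1/2.

1/2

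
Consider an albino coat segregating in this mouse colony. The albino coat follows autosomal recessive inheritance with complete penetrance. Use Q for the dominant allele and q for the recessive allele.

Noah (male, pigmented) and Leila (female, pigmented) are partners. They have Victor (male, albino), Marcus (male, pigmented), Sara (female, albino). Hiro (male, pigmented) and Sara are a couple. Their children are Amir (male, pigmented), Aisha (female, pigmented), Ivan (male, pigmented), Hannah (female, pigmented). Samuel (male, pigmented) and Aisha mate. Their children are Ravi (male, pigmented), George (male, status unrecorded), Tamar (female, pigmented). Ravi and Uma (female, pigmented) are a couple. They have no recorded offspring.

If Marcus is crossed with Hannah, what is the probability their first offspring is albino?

Noah is pigmented so carries Q and passed q to Victor (qq), so Noah is Qq.
Leila is pigmented so carries Q and passed q to Victor (qq), so Leila is Qq.
Marcus is a pigmented offspring of Noah (Qq) × Leila (Qq), whose cross gives 1/4 QQ : 1/2 Qq : 1/4 qq; conditioning on being pigmented, Marcus is QQ with probability 1/3, Qq with probability 2/3.
Hannah is pigmented so carries Q and received q from Sara (qq), so Hannah is Qq.
Summing over parental genotype combinations, P(offspring is albino) = 2/3·1/4 = 1/6.

1/6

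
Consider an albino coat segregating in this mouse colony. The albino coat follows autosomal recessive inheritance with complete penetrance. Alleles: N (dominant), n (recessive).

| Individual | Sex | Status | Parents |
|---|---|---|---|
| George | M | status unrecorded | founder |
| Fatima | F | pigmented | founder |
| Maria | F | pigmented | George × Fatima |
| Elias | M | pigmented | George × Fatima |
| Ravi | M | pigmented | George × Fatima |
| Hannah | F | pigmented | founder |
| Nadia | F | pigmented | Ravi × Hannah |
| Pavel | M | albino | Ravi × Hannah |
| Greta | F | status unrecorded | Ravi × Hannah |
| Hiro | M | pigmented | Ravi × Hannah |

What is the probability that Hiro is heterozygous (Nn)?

2/3

Ravi is pigmented so carries N and passed n to Pavel (nn), so Ravi is Nn.
Hannah is pigmented so carries N and passed n to Pavel (nn), so Hannah is Nn.
Their cross gives offspring ratios 1/4 NN : 1/2 Nn : 1/4 nn. Conditioning on Hiro being pigmented, P(Nn) = 1/2 / 3/4 = 2/3.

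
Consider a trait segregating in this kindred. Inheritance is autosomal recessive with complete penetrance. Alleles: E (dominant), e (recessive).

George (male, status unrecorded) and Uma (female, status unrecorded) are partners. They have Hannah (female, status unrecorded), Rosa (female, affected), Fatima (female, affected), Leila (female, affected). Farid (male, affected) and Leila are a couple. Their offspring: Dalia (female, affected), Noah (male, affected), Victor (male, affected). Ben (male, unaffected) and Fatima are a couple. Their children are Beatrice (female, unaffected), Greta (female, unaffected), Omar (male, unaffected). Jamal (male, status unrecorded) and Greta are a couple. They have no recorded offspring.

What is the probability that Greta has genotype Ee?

1

Greta is unaffected so carries E and received e from Fatima (ee), so Greta is Ee, giving P(Ee) = 1.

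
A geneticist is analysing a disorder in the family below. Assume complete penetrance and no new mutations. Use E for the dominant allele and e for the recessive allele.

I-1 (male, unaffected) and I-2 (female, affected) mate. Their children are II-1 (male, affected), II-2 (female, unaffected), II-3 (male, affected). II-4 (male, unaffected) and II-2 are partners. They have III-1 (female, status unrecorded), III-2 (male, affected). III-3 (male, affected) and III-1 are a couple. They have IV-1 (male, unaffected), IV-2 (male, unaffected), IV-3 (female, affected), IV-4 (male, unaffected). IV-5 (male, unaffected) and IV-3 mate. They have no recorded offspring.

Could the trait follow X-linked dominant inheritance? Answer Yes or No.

Under X-linked dominant, III-2 (affected, male) cannot arise from II-4 (unaffected) × II-2 (unaffected).

No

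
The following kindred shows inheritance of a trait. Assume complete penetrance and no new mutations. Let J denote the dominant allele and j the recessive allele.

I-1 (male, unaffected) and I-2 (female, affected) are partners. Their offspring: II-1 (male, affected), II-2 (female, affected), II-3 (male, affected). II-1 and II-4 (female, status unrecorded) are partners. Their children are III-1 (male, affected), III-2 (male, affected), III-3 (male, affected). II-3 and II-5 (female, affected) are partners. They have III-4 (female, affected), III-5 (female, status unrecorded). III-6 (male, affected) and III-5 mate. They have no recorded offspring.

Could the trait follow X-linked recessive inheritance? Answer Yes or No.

Under X-linked recessive, II-2 (affected, female) cannot arise from I-1 (unaffected) × I-2 (affected).

No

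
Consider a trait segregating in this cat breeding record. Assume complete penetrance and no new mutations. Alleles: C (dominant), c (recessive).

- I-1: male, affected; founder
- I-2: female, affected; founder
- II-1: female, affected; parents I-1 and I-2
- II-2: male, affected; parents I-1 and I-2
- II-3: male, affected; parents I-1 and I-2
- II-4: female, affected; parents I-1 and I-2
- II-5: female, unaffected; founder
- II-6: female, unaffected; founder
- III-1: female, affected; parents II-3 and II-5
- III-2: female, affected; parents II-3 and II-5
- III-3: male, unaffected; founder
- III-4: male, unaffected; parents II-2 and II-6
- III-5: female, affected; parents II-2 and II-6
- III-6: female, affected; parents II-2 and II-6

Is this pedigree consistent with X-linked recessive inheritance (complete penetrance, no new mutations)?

A consistent assignment under X-linked recessive exists: I-1 X^c Y, I-2 X^c X^c, II-1 X^c X^c, II-2 X^c Y, II-3 X^c Y, II-4 X^c X^c, II-5 X^C X^c, II-6 X^C X^c, III-1 X^c X^c, III-2 X^c X^c, III-3 X^C Y, III-4 X^C Y, III-5 X^c X^c, III-6 X^c X^c.
In this assignment every recorded phenotype matches its genotype and every non-founder's genotype is obtainable from its parents' genotypes, so the pedigree is consistent.

Yes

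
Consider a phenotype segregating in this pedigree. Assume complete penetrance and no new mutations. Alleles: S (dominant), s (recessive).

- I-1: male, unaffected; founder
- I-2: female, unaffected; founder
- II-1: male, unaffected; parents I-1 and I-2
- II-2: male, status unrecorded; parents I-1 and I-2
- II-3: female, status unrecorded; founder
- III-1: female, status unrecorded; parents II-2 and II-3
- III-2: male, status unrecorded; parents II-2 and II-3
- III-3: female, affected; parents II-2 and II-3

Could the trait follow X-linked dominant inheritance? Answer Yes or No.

Yes

A consistent assignment under X-linked dominant exists: I-1 X^s Y, I-2 X^s X^s, II-1 X^s Y, II-2 X^s Y, II-3 X^S X^S, III-1 X^S X^s, III-2 X^S Y, III-3 X^S X^s.
In this assignment every recorded phenotype matches its genotype and every non-founder's genotype is obtainable from its parents' genotypes, so the pedigree is consistent.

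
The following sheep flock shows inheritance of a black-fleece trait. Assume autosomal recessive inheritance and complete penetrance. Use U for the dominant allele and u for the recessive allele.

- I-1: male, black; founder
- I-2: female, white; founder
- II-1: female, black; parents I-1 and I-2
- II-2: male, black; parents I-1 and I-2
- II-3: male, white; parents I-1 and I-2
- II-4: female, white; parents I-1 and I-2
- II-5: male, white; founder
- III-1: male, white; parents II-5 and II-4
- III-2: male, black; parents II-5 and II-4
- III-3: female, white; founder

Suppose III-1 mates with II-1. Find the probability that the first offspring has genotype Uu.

2/3

II-5 is white so carries U and passed u to III-2 (uu), so II-5 is Uu.
II-4 is white so carries U and received u from I-1 (uu), so II-4 is Uu.
III-1 is a white offspring of II-5 (Uu) × II-4 (Uu), whose cross gives 1/4 UU : 1/2 Uu : 1/4 uu; conditioning on being white, III-1 is UU with probability 1/3, Uu with probability 2/3.
II-1 is black, so II-1 is uu.
Summing over parental genotype combinations, P(offspring has genotype Uu) = 1/3·1 + 2/3·1/2 = 2/3.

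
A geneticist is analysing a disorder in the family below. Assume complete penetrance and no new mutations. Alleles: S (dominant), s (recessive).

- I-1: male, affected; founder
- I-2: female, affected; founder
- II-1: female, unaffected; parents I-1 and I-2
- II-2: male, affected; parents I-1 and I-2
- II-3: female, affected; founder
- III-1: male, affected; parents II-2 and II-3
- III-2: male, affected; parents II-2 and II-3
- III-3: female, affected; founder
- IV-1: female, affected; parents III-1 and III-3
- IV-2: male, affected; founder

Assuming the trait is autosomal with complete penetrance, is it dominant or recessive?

I-1 and I-2 are both affected yet have an unaffected child II-1. Under a recessive model two affected parents are homozygous and every child would be affected, so the trait cannot be recessive.

dominant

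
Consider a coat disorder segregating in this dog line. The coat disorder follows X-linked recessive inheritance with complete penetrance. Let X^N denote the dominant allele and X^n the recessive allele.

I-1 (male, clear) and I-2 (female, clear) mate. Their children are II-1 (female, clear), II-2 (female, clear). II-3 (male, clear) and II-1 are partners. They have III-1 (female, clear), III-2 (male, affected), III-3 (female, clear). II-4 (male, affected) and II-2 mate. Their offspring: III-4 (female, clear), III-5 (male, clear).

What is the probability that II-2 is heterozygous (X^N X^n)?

I-1 is clear, so I-1 is X^N Y.
I-2 is clear so carries N and passed n to II-1 (X^N X^n, whose N came from I-1), so I-2 is X^N X^n.
Their cross gives offspring ratios 1/2 X^N X^N : 1/2 X^N X^n. Conditioning on II-2 being clear, P(X^N X^n) = 1/2 / 1 = 1/2 before taking II-2's own offspring into account.
II-4 is affected, so II-4 is X^n Y.
Now use II-2's offspring. Probability of each recorded status — clear daughter III-4: 1/2 if II-2 is X^N X^n, 1 if X^N X^N; clear son III-5: 1/2 if II-2 is X^N X^n, 1 if X^N X^N.
Bayes: P(X^N X^n) = 1/2·1/4 / (1/2·1/4 + 1/2·1) = 1/5.

1/5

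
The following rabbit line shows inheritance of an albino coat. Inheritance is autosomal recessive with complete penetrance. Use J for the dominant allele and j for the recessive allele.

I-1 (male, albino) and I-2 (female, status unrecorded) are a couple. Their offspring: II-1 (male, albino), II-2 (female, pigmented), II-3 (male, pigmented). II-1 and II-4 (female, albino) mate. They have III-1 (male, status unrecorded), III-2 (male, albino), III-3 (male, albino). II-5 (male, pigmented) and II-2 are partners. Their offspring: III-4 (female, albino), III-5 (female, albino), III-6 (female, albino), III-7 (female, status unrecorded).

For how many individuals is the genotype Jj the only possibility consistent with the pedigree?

Obligate heterozygotes: I-2 passed J to II-2 (Jj, whose j came from I-1) and passed j to II-1 (jj), so I-2 is Jj; II-2 is pigmented so carries J and received j from I-1 (jj), so II-2 is Jj; II-3 is pigmented so carries J and received j from I-1 (jj), so II-3 is Jj; II-5 is pigmented so carries J and passed j to III-4 (jj), so II-5 is Jj.
Every other individual is either homozygous by phenotype or has at least one consistent homozygous assignment, so the count is 4.

4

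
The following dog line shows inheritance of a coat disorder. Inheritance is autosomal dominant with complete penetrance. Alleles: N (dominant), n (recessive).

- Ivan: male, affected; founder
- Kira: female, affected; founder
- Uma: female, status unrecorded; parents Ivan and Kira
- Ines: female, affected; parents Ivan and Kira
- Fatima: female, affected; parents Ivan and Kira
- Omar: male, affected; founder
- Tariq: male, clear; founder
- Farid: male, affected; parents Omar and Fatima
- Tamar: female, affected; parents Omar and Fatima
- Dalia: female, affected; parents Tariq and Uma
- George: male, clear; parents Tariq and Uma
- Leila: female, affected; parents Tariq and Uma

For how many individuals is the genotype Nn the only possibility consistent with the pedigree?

Obligate heterozygotes: Uma passed N to Dalia (Nn, whose n came from Tariq) and passed n to George (nn), so Uma is Nn; Dalia is affected so carries N and received n from Tariq (nn), so Dalia is Nn; Leila is affected so carries N and received n from Tariq (nn), so Leila is Nn.
Every other individual is either homozygous by phenotype or has at least one consistent homozygous assignment, so the count is 3.

3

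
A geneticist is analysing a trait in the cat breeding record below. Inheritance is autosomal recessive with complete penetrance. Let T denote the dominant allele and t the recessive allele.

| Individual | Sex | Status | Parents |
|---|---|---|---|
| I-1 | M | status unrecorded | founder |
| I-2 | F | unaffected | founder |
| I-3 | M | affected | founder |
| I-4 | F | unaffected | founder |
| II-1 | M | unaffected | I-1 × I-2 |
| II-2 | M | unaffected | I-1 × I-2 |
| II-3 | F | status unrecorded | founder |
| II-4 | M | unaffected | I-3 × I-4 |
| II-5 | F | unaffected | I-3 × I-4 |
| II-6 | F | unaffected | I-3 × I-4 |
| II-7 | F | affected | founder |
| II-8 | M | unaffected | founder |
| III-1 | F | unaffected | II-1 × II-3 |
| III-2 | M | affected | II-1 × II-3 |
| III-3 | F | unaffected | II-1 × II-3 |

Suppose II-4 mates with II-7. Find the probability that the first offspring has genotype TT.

0

II-4 is unaffected so carries T and received t from I-3 (tt), so II-4 is Tt.
II-7 is affected, so II-7 is tt.
The cross gives 1/2 Tt : 1/2 tt, so P(offspring has genotype TT) = 0.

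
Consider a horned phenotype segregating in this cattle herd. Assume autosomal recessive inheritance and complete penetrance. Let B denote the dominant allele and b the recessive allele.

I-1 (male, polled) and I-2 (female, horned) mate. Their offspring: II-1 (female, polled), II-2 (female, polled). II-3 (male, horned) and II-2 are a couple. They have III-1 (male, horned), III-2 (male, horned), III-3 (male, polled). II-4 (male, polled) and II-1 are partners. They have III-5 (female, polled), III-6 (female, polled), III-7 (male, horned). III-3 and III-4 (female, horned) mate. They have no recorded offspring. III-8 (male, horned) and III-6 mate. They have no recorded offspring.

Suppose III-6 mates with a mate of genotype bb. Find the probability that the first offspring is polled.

II-4 is polled so carries B and passed b to III-7 (bb), so II-4 is Bb.
II-1 is polled so carries B and received b from I-2 (bb), so II-1 is Bb.
III-6 is a polled offspring of II-4 (Bb) × II-1 (Bb), whose cross gives 1/4 BB : 1/2 Bb : 1/4 bb; conditioning on being polled, III-6 is BB with probability 1/3, Bb with probability 2/3.
Summing over parental genotype combinations, P(offspring is polled) = 1/3·1 + 2/3·1/2 = 2/3.

2/3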